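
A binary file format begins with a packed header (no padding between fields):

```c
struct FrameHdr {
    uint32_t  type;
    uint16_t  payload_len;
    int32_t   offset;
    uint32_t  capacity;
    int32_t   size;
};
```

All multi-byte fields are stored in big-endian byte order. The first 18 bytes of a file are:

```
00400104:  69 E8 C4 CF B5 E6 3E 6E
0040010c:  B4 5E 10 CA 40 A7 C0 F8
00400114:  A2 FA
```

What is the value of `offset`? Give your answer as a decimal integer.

`offset` follows `type` (4 B), `payload_len` (2 B), so it starts at offset 4 + 2 = 6 and occupies 4 bytes.
Bytes at offsets 6..9: 3E 6E B4 5E.
Big-endian stores the most-significant byte at the lowest address.
The bytes are already most-significant first: 0x3E6EB45E.
0x3E6EB45E = 1047442526.

1047442526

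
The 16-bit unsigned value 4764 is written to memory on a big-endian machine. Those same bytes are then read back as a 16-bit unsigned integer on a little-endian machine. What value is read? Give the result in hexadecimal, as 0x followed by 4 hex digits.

4764 in 16-bit hexadecimal is 0x129C.
Stored big-endian, the bytes at ascending addresses are 12 9C.
Read back as little-endian, the first byte is least significant, giving 0x9C12.

0x9C12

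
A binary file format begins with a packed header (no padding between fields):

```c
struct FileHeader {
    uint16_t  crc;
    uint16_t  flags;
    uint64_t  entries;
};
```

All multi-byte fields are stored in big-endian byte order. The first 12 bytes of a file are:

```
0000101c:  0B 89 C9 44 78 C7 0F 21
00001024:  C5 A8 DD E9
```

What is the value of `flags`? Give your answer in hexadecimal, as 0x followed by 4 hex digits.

0xC944

`flags` follows `crc` (2 bytes), so it starts at byte offset 2 and occupies 2 bytes.
Bytes at offsets 2..3: C9 44.
Big-endian stores the most-significant byte at the lowest address.
The bytes are already most-significant first: 0xC944.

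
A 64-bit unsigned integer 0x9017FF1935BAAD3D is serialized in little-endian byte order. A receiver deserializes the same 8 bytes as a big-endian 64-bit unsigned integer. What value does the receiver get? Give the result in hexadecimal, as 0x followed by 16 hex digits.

Stored little-endian, the bytes at ascending addresses are 3D AD BA 35 19 FF 17 90.
Read back as big-endian, the last byte is least significant, giving 0x3DADBA3519FF1790.

0x3DADBA3519FF1790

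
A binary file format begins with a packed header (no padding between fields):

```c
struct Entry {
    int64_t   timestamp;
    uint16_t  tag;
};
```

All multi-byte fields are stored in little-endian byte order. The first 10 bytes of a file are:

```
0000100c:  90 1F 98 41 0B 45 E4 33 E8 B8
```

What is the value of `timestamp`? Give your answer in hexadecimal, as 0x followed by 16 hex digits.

`timestamp` is the first field, at byte offset 0, occupying 8 bytes.
Bytes at offsets 0..7: 90 1F 98 41 0B 45 E4 33.
Little-endian stores the least-significant byte at the lowest address.
Reassemble most-significant byte first: 33 E4 45 0B 41 98 1F 90 → 0x33E4450B41981F90.

0x33E4450B41981F90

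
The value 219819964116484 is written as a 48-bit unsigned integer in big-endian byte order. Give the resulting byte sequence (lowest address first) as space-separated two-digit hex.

219819964116484 in hexadecimal, padded to 48 bits, is 0xC7ECD2E02E04.
Split into bytes (most-significant first): C7 EC D2 E0 2E 04.
In big-endian order the high byte comes first in memory.
So the memory order matches the most-significant-first order: C7 EC D2 E0 2E 04.

C7 EC D2 E0 2E 04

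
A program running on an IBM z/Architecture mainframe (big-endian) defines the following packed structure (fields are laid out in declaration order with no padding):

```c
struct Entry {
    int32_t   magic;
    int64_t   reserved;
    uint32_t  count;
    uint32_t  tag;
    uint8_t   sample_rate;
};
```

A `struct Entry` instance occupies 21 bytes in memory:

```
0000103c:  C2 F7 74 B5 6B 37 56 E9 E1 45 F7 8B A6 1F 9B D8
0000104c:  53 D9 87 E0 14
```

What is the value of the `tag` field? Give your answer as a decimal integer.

`tag` follows `magic` (4 B), `reserved` (8 B), `count` (4 B), so it starts at offset 4 + 8 + 4 = 16 and occupies 4 bytes.
Bytes at offsets 16..19: 53 D9 87 E0.
In big-endian order the high byte comes first in memory.
The bytes are already most-significant first: 0x53D987E0.
0x53D987E0 = 1406765024.

1406765024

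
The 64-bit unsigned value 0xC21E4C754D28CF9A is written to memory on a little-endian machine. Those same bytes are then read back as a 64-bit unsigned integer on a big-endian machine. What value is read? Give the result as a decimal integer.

Stored little-endian, the bytes at ascending addresses are 9A CF 28 4D 75 4C 1E C2.
Read back as big-endian, the last byte is least significant, giving 0x9ACF284D754C1EC2.
0x9ACF284D754C1EC2 = 11155179115165523650.

11155179115165523650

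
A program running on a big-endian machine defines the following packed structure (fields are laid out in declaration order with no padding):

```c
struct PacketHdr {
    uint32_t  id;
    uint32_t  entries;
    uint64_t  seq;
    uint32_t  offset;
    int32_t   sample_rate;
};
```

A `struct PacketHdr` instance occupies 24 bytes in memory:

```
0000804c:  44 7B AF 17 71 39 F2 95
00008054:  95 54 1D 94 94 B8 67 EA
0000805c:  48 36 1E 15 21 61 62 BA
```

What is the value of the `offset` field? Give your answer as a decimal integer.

1211506197

`offset` follows `id` (4 B), `entries` (4 B), `seq` (8 B), so it starts at offset 4 + 4 + 8 = 16 and occupies 4 bytes.
Bytes at offsets 16..19: 48 36 1E 15.
Big-endian: lowest address holds the most-significant byte.
The bytes are already most-significant first: 0x48361E15.
0x48361E15 = 1211506197.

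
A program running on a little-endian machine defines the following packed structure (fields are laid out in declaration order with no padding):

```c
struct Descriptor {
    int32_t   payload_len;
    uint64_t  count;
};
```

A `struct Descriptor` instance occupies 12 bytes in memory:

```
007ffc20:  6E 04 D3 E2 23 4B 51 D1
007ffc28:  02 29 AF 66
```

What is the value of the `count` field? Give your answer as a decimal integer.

7399177804871453475

`count` follows `payload_len` (4 bytes), so it starts at byte offset 4 and occupies 8 bytes.
Bytes at offsets 4..11: 23 4B 51 D1 02 29 AF 66.
Little-endian stores the least-significant byte at the lowest address.
Reassemble most-significant byte first: 66 AF 29 02 D1 51 4B 23 → 0x66AF2902D1514B23.
0x66AF2902D1514B23 = 7399177804871453475.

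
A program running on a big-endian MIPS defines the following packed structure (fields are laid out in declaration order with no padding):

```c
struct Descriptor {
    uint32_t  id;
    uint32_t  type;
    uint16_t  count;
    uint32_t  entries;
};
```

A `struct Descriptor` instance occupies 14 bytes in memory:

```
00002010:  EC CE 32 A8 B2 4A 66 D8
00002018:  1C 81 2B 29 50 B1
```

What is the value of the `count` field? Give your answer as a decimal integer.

7297

`count` follows `id` (4 B), `type` (4 B), so it starts at offset 4 + 4 = 8 and occupies 2 bytes.
Bytes at offsets 8..9: 1C 81.
In big-endian order the high byte comes first in memory.
The bytes are already most-significant first: 0x1C81.
0x1C81 = 7297.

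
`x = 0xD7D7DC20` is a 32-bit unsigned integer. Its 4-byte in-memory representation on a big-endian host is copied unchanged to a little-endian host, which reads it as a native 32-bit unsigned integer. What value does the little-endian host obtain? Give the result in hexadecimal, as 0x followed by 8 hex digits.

Stored big-endian, the bytes at ascending addresses are D7 D7 DC 20.
Read back as little-endian, the first byte is least significant, giving 0x20DCD7D7.

0x20DCD7D7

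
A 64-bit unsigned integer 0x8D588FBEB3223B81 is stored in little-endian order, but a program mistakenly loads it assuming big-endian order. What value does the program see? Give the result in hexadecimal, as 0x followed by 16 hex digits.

Stored little-endian, the bytes at ascending addresses are 81 3B 22 B3 BE 8F 58 8D.
Read back as big-endian, the last byte is least significant, giving 0x813B22B3BE8F588D.

0x813B22B3BE8F588D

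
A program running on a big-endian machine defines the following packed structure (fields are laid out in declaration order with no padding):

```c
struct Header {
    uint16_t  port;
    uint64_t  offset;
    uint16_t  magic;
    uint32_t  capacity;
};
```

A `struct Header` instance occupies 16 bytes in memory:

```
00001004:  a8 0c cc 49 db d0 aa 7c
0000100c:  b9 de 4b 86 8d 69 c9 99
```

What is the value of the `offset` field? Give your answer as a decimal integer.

14720538546297158110

`offset` follows `port` (2 bytes), so it starts at byte offset 2 and occupies 8 bytes.
Bytes at offsets 2..9: CC 49 DB D0 AA 7C B9 DE.
Big-endian: lowest address holds the most-significant byte.
The bytes are already most-significant first: 0xCC49DBD0AA7CB9DE.
0xCC49DBD0AA7CB9DE = 14720538546297158110.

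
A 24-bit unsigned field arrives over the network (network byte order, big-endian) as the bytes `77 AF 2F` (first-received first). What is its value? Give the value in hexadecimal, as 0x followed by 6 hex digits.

0x77AF2F

Big-endian stores the most-significant byte at the lowest address.
The bytes are already most-significant first: 0x77AF2F.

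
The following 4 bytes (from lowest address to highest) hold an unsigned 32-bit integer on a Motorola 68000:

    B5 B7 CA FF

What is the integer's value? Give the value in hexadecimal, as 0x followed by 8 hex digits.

Big-endian: lowest address holds the most-significant byte.
The bytes are already most-significant first: 0xB5B7CAFF.

0xB5B7CAFF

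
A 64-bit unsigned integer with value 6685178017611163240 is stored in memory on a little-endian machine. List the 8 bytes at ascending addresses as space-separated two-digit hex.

68 A6 F6 C7 FC 85 C6 5C

6685178017611163240 in hexadecimal, padded to 64 bits, is 0x5CC685FCC7F6A668.
Split into bytes (most-significant first): 5C C6 85 FC C7 F6 A6 68.
Little-endian stores the least-significant byte at the lowest address.
So at ascending addresses the bytes are 68 A6 F6 C7 FC 85 C6 5C.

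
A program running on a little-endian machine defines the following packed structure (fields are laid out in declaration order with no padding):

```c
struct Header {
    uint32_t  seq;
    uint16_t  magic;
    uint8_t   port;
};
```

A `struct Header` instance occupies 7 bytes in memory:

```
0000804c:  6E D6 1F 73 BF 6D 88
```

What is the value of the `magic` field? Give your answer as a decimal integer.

28095

`magic` follows `seq` (4 bytes), so it starts at byte offset 4 and occupies 2 bytes.
Bytes at offsets 4..5: BF 6D.
Little-endian: lowest address holds the least-significant byte.
Reassemble most-significant byte first: 6D BF → 0x6DBF.
0x6DBF = 28095.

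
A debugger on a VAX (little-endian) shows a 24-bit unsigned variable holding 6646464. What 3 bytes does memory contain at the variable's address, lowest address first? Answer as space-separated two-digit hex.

C0 6A 65

6646464 in hexadecimal, padded to 24 bits, is 0x656AC0.
Split into bytes (most-significant first): 65 6A C0.
Little-endian stores the least-significant byte at the lowest address.
So at ascending addresses the bytes are C0 6A 65.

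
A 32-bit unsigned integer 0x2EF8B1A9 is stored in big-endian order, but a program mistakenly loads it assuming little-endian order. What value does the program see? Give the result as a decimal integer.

2847012910

Stored big-endian, the bytes at ascending addresses are 2E F8 B1 A9.
Read back as little-endian, the first byte is least significant, giving 0xA9B1F82E.
0xA9B1F82E = 2847012910.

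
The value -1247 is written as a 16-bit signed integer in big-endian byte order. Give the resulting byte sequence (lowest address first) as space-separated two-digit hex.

FB 21

Two's complement of -1247 in 16 bits: 1247 = 0x04DF; invert → 0xFB20; add 1 → 0xFB21.
Split into bytes (most-significant first): FB 21.
Big-endian stores the most-significant byte at the lowest address.
So the memory order matches the most-significant-first order: FB 21.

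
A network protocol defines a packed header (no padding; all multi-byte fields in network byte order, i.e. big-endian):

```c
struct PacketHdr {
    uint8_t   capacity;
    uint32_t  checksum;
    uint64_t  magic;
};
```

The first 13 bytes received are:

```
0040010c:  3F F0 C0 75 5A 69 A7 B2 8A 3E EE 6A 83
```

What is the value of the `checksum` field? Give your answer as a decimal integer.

4039144794

`checksum` follows `capacity` (1 byte), so it starts at byte offset 1 and occupies 4 bytes.
Bytes at offsets 1..4: F0 C0 75 5A.
In big-endian order the high byte comes first in memory.
The bytes are already most-significant first: 0xF0C0755A.
0xF0C0755A = 4039144794.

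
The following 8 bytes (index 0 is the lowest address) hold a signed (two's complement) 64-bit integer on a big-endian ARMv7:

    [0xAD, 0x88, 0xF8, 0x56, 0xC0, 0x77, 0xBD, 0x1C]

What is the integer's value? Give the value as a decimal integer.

Big-endian stores the most-significant byte at the lowest address.
The bytes are already most-significant first: 0xAD88F856C077BD1C.
Top bit is set, so as a signed 64-bit value this is 0xAD88F856C077BD1C − 2^64 = -5942226656835420900.

-5942226656835420900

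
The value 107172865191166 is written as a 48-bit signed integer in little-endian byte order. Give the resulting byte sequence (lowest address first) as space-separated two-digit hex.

107172865191166 in hexadecimal, padded to 48 bits, is 0x6179208F2CFE.
Split into bytes (most-significant first): 61 79 20 8F 2C FE.
Little-endian: lowest address holds the least-significant byte.
So at ascending addresses the bytes are FE 2C 8F 20 79 61.

FE 2C 8F 20 79 61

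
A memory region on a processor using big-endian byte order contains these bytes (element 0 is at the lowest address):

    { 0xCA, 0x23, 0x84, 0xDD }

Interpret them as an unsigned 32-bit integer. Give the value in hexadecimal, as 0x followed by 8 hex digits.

0xCA2384DD

Big-endian: lowest address holds the most-significant byte.
The bytes are already most-significant first: 0xCA2384DD.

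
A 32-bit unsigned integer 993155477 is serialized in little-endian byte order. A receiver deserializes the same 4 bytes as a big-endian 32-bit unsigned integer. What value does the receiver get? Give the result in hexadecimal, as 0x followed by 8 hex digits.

993155477 in 32-bit hexadecimal is 0x3B325995.
Stored little-endian, the bytes at ascending addresses are 95 59 32 3B.
Read back as big-endian, the last byte is least significant, giving 0x9559323B.

0x9559323B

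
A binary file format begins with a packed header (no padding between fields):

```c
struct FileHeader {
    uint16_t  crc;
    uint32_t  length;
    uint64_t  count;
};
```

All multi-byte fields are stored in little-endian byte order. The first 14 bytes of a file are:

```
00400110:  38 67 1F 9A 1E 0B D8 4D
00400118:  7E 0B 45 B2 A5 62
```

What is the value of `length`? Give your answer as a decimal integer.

`length` follows `crc` (2 bytes), so it starts at byte offset 2 and occupies 4 bytes.
Bytes at offsets 2..5: 1F 9A 1E 0B.
In little-endian order the low byte comes first in memory.
Reassemble most-significant byte first: 0B 1E 9A 1F → 0x0B1E9A1F.
0x0B1E9A1F = 186554911.

186554911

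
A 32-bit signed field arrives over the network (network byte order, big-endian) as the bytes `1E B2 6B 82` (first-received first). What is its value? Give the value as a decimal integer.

Big-endian stores the most-significant byte at the lowest address.
The bytes are already most-significant first: 0x1EB26B82.
0x1EB26B82 = 515009410.

515009410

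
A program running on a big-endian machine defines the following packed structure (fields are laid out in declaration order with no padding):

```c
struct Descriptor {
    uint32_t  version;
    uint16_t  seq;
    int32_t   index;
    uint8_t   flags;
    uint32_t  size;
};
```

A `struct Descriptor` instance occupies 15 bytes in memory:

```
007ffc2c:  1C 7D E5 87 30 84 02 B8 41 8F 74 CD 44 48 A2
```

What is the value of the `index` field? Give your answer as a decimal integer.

45629839

`index` follows `version` (4 B), `seq` (2 B), so it starts at offset 4 + 2 = 6 and occupies 4 bytes.
Bytes at offsets 6..9: 02 B8 41 8F.
Big-endian stores the most-significant byte at the lowest address.
The bytes are already most-significant first: 0x02B8418F.
0x02B8418F = 45629839.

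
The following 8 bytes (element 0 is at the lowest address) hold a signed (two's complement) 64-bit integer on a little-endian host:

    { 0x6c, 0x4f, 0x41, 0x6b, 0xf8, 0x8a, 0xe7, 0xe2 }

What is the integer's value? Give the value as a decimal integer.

-2096554301961711764

Little-endian stores the least-significant byte at the lowest address.
Reassemble most-significant byte first: E2 E7 8A F8 6B 41 4F 6C → 0xE2E78AF86B414F6C.
Top bit is set, so as a signed 64-bit value this is 0xE2E78AF86B414F6C − 2^64 = -2096554301961711764.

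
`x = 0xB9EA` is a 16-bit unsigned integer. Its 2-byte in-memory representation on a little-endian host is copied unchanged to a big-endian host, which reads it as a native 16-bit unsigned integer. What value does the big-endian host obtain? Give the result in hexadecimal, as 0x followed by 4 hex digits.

0xEAB9

Stored little-endian, the bytes at ascending addresses are EA B9.
Read back as big-endian, the last byte is least significant, giving 0xEAB9.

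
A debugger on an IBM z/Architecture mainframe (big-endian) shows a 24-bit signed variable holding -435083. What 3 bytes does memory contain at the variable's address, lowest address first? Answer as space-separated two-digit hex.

F9 5C 75

Two's complement of -435083 in 24 bits: 435083 = 0x06A38B; invert → 0xF95C74; add 1 → 0xF95C75.
Split into bytes (most-significant first): F9 5C 75.
In big-endian order the high byte comes first in memory.
So the memory order matches the most-significant-first order: F9 5C 75.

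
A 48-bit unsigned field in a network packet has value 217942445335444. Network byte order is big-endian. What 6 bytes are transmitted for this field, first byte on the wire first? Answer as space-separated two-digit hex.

217942445335444 in hexadecimal, padded to 48 bits, is 0xC637AE092394.
Split into bytes (most-significant first): C6 37 AE 09 23 94.
Big-endian: lowest address holds the most-significant byte.
So the memory order matches the most-significant-first order: C6 37 AE 09 23 94.

C6 37 AE 09 23 94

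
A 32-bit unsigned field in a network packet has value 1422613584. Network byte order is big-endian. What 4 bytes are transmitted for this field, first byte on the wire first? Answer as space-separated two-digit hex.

54 CB 5C 50

1422613584 in hexadecimal, padded to 32 bits, is 0x54CB5C50.
Split into bytes (most-significant first): 54 CB 5C 50.
In big-endian order the high byte comes first in memory.
So the memory order matches the most-significant-first order: 54 CB 5C 50.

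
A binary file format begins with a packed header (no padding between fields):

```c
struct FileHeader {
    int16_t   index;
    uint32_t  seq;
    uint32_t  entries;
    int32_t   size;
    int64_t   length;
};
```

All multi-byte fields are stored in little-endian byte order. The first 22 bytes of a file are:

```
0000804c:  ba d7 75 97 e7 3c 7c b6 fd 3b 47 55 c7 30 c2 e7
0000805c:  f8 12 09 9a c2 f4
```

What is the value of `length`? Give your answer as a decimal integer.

`length` follows `index` (2 B), `seq` (4 B), `entries` (4 B), `size` (4 B), so it starts at offset 2 + 4 + 4 + 4 = 14 and occupies 8 bytes.
Bytes at offsets 14..21: C2 E7 F8 12 09 9A C2 F4.
In little-endian order the low byte comes first in memory.
Reassemble most-significant byte first: F4 C2 9A 09 12 F8 E7 C2 → 0xF4C29A0912F8E7C2.
Top bit is set, so as a signed 64-bit value this is 0xF4C29A0912F8E7C2 − 2^64 = -809915619209582654.

-809915619209582654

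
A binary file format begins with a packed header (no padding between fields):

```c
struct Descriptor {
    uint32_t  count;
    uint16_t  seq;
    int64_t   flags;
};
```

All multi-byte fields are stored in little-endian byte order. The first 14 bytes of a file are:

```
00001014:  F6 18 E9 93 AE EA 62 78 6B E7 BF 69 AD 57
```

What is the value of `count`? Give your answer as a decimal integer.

2481527030

`count` is the first field, at byte offset 0, occupying 4 bytes.
Bytes at offsets 0..3: F6 18 E9 93.
In little-endian order the low byte comes first in memory.
Reassemble most-significant byte first: 93 E9 18 F6 → 0x93E918F6.
0x93E918F6 = 2481527030.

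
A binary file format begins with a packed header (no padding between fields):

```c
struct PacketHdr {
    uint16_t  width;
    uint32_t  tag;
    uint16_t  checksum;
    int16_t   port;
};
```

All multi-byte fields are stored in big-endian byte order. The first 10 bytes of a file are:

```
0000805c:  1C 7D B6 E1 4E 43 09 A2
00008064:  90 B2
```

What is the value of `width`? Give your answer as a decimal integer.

7293

`width` is the first field, at byte offset 0, occupying 2 bytes.
Bytes at offsets 0..1: 1C 7D.
Big-endian stores the most-significant byte at the lowest address.
The bytes are already most-significant first: 0x1C7D.
0x1C7D = 7293.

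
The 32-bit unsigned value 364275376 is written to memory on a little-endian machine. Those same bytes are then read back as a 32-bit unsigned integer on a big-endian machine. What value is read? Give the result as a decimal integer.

2959521301

364275376 in 32-bit hexadecimal is 0x15B666B0.
Stored little-endian, the bytes at ascending addresses are B0 66 B6 15.
Read back as big-endian, the last byte is least significant, giving 0xB066B615.
0xB066B615 = 2959521301.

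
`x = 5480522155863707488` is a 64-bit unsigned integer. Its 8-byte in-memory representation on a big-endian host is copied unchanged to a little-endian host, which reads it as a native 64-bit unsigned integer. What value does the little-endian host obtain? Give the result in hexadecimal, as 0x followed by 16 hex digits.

0x600FEA1BDDB90E4C

5480522155863707488 in 64-bit hexadecimal is 0x4C0EB9DD1BEA0F60.
Stored big-endian, the bytes at ascending addresses are 4C 0E B9 DD 1B EA 0F 60.
Read back as little-endian, the first byte is least significant, giving 0x600FEA1BDDB90E4C.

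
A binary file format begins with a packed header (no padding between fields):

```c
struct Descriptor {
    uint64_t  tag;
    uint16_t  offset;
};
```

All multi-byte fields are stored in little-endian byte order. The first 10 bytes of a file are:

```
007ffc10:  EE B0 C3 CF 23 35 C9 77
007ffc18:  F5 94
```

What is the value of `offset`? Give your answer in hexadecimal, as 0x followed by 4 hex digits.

`offset` follows `tag` (8 bytes), so it starts at byte offset 8 and occupies 2 bytes.
Bytes at offsets 8..9: F5 94.
Little-endian: lowest address holds the least-significant byte.
Reassemble most-significant byte first: 94 F5 → 0x94F5.

0x94F5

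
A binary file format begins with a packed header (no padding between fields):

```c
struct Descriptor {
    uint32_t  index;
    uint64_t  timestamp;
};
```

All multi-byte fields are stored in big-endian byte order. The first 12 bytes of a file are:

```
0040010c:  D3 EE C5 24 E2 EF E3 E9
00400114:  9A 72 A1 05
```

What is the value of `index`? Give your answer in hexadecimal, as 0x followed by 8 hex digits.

0xD3EEC524

`index` is the first field, at byte offset 0, occupying 4 bytes.
Bytes at offsets 0..3: D3 EE C5 24.
Big-endian: lowest address holds the most-significant byte.
The bytes are already most-significant first: 0xD3EEC524.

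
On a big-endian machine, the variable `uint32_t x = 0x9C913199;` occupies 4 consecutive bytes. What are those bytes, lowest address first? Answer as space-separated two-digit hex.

9C 91 31 99

Split into bytes (most-significant first): 9C 91 31 99.
Big-endian: lowest address holds the most-significant byte.
So the memory order matches the most-significant-first order: 9C 91 31 99.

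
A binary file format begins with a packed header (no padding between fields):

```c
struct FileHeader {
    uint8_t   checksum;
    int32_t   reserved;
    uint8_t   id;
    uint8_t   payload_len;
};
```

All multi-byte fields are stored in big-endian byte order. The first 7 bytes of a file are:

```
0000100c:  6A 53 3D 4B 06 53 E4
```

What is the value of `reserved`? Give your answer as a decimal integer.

1396525830

`reserved` follows `checksum` (1 byte), so it starts at byte offset 1 and occupies 4 bytes.
Bytes at offsets 1..4: 53 3D 4B 06.
In big-endian order the high byte comes first in memory.
The bytes are already most-significant first: 0x533D4B06.
0x533D4B06 = 1396525830.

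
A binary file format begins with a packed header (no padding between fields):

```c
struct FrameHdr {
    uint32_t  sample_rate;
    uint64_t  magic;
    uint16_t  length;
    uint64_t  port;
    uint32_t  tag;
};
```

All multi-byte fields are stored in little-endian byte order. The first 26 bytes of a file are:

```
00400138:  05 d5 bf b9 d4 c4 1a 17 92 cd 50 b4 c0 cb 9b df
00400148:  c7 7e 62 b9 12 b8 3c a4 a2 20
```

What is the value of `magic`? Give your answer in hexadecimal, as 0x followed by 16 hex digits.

0xB450CD92171AC4D4

`magic` follows `sample_rate` (4 bytes), so it starts at byte offset 4 and occupies 8 bytes.
Bytes at offsets 4..11: D4 C4 1A 17 92 CD 50 B4.
Little-endian: lowest address holds the least-significant byte.
Reassemble most-significant byte first: B4 50 CD 92 17 1A C4 D4 → 0xB450CD92171AC4D4.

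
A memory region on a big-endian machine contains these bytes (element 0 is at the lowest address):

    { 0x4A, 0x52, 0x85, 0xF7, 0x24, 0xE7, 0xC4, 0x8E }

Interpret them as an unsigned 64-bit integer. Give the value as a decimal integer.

Big-endian stores the most-significant byte at the lowest address.
The bytes are already most-significant first: 0x4A5285F724E7C48E.
0x4A5285F724E7C48E = 5355490203419526286.

5355490203419526286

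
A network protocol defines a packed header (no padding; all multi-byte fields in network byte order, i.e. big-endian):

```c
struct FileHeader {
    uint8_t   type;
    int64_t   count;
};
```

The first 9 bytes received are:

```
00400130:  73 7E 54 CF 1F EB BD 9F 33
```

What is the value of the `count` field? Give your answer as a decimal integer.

`count` follows `type` (1 byte), so it starts at byte offset 1 and occupies 8 bytes.
Bytes at offsets 1..8: 7E 54 CF 1F EB BD 9F 33.
Big-endian: lowest address holds the most-significant byte.
The bytes are already most-significant first: 0x7E54CF1FEBBD9F33.
0x7E54CF1FEBBD9F33 = 9103128482828623667.

9103128482828623667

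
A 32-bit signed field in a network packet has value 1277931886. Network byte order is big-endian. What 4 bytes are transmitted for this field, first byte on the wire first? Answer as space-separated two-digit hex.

1277931886 in hexadecimal, padded to 32 bits, is 0x4C2BB16E.
Split into bytes (most-significant first): 4C 2B B1 6E.
Big-endian stores the most-significant byte at the lowest address.
So the memory order matches the most-significant-first order: 4C 2B B1 6E.

4C 2B B1 6E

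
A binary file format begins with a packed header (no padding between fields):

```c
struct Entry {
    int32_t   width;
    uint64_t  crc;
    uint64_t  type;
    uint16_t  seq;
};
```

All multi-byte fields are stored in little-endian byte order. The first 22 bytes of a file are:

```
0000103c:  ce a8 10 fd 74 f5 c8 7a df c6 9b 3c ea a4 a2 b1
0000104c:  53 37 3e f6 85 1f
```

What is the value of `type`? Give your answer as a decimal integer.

`type` follows `width` (4 B), `crc` (8 B), so it starts at offset 4 + 8 = 12 and occupies 8 bytes.
Bytes at offsets 12..19: EA A4 A2 B1 53 37 3E F6.
Little-endian: lowest address holds the least-significant byte.
Reassemble most-significant byte first: F6 3E 37 53 B1 A2 A4 EA → 0xF63E3753B1A2A4EA.
0xF63E3753B1A2A4EA = 17743680414488372458.

17743680414488372458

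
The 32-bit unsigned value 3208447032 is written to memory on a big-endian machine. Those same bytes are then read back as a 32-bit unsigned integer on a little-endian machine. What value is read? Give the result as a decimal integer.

939802047

3208447032 in 32-bit hexadecimal is 0xBF3D0438.
Stored big-endian, the bytes at ascending addresses are BF 3D 04 38.
Read back as little-endian, the first byte is least significant, giving 0x38043DBF.
0x38043DBF = 939802047.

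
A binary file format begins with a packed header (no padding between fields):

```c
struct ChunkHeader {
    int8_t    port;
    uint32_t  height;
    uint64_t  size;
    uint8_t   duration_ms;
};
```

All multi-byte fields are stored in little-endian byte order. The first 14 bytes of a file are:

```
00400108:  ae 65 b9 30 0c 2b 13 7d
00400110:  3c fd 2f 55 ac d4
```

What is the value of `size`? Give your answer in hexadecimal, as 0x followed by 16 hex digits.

0xAC552FFD3C7D132B

`size` follows `port` (1 B), `height` (4 B), so it starts at offset 1 + 4 = 5 and occupies 8 bytes.
Bytes at offsets 5..12: 2B 13 7D 3C FD 2F 55 AC.
In little-endian order the low byte comes first in memory.
Reassemble most-significant byte first: AC 55 2F FD 3C 7D 13 2B → 0xAC552FFD3C7D132B.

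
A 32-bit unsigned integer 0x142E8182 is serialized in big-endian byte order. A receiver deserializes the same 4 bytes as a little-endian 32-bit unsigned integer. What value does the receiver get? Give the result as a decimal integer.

Stored big-endian, the bytes at ascending addresses are 14 2E 81 82.
Read back as little-endian, the first byte is least significant, giving 0x82812E14.
0x82812E14 = 2189504020.

2189504020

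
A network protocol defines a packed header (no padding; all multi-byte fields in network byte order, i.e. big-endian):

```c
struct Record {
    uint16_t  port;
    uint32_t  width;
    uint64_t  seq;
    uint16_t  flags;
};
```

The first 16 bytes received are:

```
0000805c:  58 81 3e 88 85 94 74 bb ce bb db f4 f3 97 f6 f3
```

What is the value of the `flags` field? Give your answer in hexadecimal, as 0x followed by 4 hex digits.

0xF6F3

`flags` follows `port` (2 B), `width` (4 B), `seq` (8 B), so it starts at offset 2 + 4 + 8 = 14 and occupies 2 bytes.
Bytes at offsets 14..15: F6 F3.
In big-endian order the high byte comes first in memory.
The bytes are already most-significant first: 0xF6F3.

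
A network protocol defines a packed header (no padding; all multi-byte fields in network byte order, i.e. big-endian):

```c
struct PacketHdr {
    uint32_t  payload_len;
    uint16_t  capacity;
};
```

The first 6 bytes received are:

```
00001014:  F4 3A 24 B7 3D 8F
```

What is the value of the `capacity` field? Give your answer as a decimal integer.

`capacity` follows `payload_len` (4 bytes), so it starts at byte offset 4 and occupies 2 bytes.
Bytes at offsets 4..5: 3D 8F.
In big-endian order the high byte comes first in memory.
The bytes are already most-significant first: 0x3D8F.
0x3D8F = 15759.

15759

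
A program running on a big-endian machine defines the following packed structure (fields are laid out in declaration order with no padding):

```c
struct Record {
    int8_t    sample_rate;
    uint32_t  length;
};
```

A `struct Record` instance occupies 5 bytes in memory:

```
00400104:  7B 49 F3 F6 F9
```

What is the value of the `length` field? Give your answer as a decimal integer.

`length` follows `sample_rate` (1 byte), so it starts at byte offset 1 and occupies 4 bytes.
Bytes at offsets 1..4: 49 F3 F6 F9.
In big-endian order the high byte comes first in memory.
The bytes are already most-significant first: 0x49F3F6F9.
0x49F3F6F9 = 1240725241.

1240725241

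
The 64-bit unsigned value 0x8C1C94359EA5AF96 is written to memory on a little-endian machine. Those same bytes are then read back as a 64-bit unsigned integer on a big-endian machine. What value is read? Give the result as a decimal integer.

Stored little-endian, the bytes at ascending addresses are 96 AF A5 9E 35 94 1C 8C.
Read back as big-endian, the last byte is least significant, giving 0x96AFA59E35941C8C.
0x96AFA59E35941C8C = 10858079325535870092.

10858079325535870092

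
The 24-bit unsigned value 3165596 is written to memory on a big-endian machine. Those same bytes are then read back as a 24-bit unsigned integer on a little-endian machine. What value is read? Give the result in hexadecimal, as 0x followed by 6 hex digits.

0x9C4D30

3165596 in 24-bit hexadecimal is 0x304D9C.
Stored big-endian, the bytes at ascending addresses are 30 4D 9C.
Read back as little-endian, the first byte is least significant, giving 0x9C4D30.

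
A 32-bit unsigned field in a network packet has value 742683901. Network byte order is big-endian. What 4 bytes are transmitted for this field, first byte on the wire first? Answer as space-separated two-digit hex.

2C 44 74 FD

742683901 in hexadecimal, padded to 32 bits, is 0x2C4474FD.
Split into bytes (most-significant first): 2C 44 74 FD.
Big-endian: lowest address holds the most-significant byte.
So the memory order matches the most-significant-first order: 2C 44 74 FD.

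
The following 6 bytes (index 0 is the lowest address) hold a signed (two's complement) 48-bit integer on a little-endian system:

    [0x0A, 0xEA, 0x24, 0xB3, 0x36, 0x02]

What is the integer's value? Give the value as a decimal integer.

Little-endian: lowest address holds the least-significant byte.
Reassemble most-significant byte first: 02 36 B3 24 EA 0A → 0x0236B324EA0A.
0x0236B324EA0A = 2433957030410.

2433957030410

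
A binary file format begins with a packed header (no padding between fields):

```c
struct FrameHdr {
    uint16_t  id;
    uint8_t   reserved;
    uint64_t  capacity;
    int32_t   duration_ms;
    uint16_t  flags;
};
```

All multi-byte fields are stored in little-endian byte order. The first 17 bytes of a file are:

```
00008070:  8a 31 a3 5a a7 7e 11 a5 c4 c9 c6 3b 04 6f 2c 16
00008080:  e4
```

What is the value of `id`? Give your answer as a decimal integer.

12682

`id` is the first field, at byte offset 0, occupying 2 bytes.
Bytes at offsets 0..1: 8A 31.
Little-endian: lowest address holds the least-significant byte.
Reassemble most-significant byte first: 31 8A → 0x318A.
0x318A = 12682.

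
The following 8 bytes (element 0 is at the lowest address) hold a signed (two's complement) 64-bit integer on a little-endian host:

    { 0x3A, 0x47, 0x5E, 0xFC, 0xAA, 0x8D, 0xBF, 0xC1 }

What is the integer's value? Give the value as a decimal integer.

Little-endian: lowest address holds the least-significant byte.
Reassemble most-significant byte first: C1 BF 8D AA FC 5E 47 3A → 0xC1BF8DAAFC5E473A.
Top bit is set, so as a signed 64-bit value this is 0xC1BF8DAAFC5E473A − 2^64 = -4485710938319730886.

-4485710938319730886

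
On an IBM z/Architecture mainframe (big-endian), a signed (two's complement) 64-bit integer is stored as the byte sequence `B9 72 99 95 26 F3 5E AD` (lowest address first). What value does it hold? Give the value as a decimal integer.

-5083832163465208147

Big-endian: lowest address holds the most-significant byte.
The bytes are already most-significant first: 0xB972999526F35EAD.
Top bit is set, so as a signed 64-bit value this is 0xB972999526F35EAD − 2^64 = -5083832163465208147.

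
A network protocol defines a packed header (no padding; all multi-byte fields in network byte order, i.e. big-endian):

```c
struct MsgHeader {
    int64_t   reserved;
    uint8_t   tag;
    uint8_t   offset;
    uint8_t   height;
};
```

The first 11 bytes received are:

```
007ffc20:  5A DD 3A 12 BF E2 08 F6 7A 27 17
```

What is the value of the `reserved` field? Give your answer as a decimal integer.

6547453285469653238

`reserved` is the first field, at byte offset 0, occupying 8 bytes.
Bytes at offsets 0..7: 5A DD 3A 12 BF E2 08 F6.
In big-endian order the high byte comes first in memory.
The bytes are already most-significant first: 0x5ADD3A12BFE208F6.
0x5ADD3A12BFE208F6 = 6547453285469653238.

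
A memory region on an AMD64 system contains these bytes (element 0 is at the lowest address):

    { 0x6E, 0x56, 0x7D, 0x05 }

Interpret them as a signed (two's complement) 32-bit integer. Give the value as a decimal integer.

92100206

Little-endian stores the least-significant byte at the lowest address.
Reassemble most-significant byte first: 05 7D 56 6E → 0x057D566E.
0x057D566E = 92100206.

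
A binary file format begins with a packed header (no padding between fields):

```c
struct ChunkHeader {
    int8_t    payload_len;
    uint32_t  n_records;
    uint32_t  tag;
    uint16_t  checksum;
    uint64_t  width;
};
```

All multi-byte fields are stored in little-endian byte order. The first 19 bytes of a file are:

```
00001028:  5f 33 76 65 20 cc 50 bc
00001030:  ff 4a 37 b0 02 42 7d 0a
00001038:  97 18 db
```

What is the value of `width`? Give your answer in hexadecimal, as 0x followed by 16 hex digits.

0xDB18970A7D4202B0

`width` follows `payload_len` (1 B), `n_records` (4 B), `tag` (4 B), `checksum` (2 B), so it starts at offset 1 + 4 + 4 + 2 = 11 and occupies 8 bytes.
Bytes at offsets 11..18: B0 02 42 7D 0A 97 18 DB.
Little-endian stores the least-significant byte at the lowest address.
Reassemble most-significant byte first: DB 18 97 0A 7D 42 02 B0 → 0xDB18970A7D4202B0.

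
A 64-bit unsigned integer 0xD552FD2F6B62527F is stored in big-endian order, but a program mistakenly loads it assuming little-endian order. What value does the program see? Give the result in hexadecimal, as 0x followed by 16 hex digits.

0x7F52626B2FFD52D5

Stored big-endian, the bytes at ascending addresses are D5 52 FD 2F 6B 62 52 7F.
Read back as little-endian, the first byte is least significant, giving 0x7F52626B2FFD52D5.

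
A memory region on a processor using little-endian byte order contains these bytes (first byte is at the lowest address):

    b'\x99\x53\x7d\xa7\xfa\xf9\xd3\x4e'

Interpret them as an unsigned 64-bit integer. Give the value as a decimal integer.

Little-endian: lowest address holds the least-significant byte.
Reassemble most-significant byte first: 4E D3 F9 FA A7 7D 53 99 → 0x4ED3F9FAA77D5399.
0x4ED3F9FAA77D5399 = 5680158409991476121.

5680158409991476121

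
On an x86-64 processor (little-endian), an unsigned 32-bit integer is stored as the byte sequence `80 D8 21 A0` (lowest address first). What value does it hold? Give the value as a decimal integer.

Little-endian stores the least-significant byte at the lowest address.
Reassemble most-significant byte first: A0 21 D8 80 → 0xA021D880.
0xA021D880 = 2686572672.

2686572672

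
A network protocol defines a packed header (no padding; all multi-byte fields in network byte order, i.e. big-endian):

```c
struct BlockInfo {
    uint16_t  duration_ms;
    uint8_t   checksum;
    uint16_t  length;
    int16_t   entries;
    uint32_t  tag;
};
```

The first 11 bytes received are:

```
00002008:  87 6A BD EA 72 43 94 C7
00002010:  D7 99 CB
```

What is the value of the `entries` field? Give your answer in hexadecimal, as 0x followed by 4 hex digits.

0x4394

`entries` follows `duration_ms` (2 B), `checksum` (1 B), `length` (2 B), so it starts at offset 2 + 1 + 2 = 5 and occupies 2 bytes.
Bytes at offsets 5..6: 43 94.
Big-endian: lowest address holds the most-significant byte.
The bytes are already most-significant first: 0x4394.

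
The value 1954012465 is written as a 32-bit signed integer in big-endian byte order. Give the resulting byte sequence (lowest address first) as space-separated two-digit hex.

1954012465 in hexadecimal, padded to 32 bits, is 0x7477DD31.
Split into bytes (most-significant first): 74 77 DD 31.
Big-endian stores the most-significant byte at the lowest address.
So the memory order matches the most-significant-first order: 74 77 DD 31.

74 77 DD 31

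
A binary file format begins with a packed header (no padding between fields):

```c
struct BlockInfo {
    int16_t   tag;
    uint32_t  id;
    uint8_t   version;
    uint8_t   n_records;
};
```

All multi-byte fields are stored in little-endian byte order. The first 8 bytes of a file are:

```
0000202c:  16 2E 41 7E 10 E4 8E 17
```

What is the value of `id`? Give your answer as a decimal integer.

`id` follows `tag` (2 bytes), so it starts at byte offset 2 and occupies 4 bytes.
Bytes at offsets 2..5: 41 7E 10 E4.
Little-endian stores the least-significant byte at the lowest address.
Reassemble most-significant byte first: E4 10 7E 41 → 0xE4107E41.
0xE4107E41 = 3826286145.

3826286145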